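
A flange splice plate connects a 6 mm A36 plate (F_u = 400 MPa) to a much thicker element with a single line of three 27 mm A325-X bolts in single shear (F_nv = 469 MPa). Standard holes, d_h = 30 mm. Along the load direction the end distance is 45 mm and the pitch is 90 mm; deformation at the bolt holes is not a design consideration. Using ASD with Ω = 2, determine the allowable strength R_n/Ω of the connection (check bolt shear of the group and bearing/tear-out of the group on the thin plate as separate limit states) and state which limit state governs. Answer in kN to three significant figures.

Bolt shear: A_b = π·27²/4 = 572.6 mm²; R_n = 469 × 572.6 × 3 × 1 / 1000 = 805.6 kN → 805.6 / 2 = 403 kN.
Bearing (1.5 l_c t F_u ≤ 3.0 d t F_u): upper limit = 3.0·27·6·400 / 1000 = 194.4 kN.
  Edge l_c = 45 − 30/2 = 30 → r_n = 108 kN; interior l_c = 90 − 30 = 60 → r_n = 194.4 kN.
  R_n,bearing = 1·108 + 2·194.4 = 496.8 kN → 496.8 / 2 = 248 kN.
Bearing governs: 248 kN.

248 kN (bearing governs)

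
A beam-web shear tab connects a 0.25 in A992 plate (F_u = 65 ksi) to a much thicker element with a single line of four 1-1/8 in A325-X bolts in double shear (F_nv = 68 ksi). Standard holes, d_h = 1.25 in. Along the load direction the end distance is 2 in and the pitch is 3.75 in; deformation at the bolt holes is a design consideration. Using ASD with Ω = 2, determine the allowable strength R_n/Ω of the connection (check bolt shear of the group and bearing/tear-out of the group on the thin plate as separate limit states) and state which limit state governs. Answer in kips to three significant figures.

Bolt shear: A_b = π·1.125²/4 = 0.994 in²; R_n = 68 × 0.994 × 4 × 2 = 540.7 kips → 540.7 / 2 = 270 kips.
Bearing (1.2 l_c t F_u ≤ 2.4 d t F_u): upper limit = 2.4·1.125·0.25·65 = 43.87 kips.
  Edge l_c = 2 − 1.25/2 = 1.375 → r_n = 26.81 kips; interior l_c = 3.75 − 1.25 = 2.5 → r_n = 43.87 kips.
  R_n,bearing = 1·26.81 + 3·43.87 = 158.4 kips → 158.4 / 2 = 79.2 kips.
Bearing governs: 79.2 kips.

79.2 kips (bearing governs)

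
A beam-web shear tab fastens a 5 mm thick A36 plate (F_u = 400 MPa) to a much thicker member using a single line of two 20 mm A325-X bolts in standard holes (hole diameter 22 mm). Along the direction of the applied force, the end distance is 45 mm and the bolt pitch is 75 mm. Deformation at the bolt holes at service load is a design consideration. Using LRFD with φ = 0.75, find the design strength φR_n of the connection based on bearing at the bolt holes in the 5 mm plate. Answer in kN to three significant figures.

Per bolt r_n = 1.2 l_c t F_u ≤ 2.4 d t F_u; upper limit = 2.4 × 20 × 5 × 400 / 1000 = 96 kN.
Edge bolt: l_c = 45 − 22/2 = 34 mm → 1.2 × 34 × 5 × 400 / 1000 = 81.6 → r_n = 81.6 kN.
Interior bolts: l_c = 75 − 22 = 53 mm → 1.2 × 53 × 5 × 400 / 1000 = 127.2 → r_n = 96 kN.
R_n = 1 × 81.6 + 1 × 96 = 177.6 kN.
Design strength φR_n = 0.75 × 177.6 = 133 kN.

133 kN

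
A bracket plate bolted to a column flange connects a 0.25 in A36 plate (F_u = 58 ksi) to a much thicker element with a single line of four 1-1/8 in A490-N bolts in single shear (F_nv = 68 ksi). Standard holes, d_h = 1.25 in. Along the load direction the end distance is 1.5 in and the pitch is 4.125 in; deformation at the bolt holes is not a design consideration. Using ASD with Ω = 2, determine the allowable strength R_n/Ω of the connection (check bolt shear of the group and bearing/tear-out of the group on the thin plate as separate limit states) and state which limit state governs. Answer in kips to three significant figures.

82.9 kips (bearing governs)

Bolt shear: A_b = π·1.125²/4 = 0.994 in²; R_n = 68 × 0.994 × 4 × 1 = 270.4 kips → 270.4 / 2 = 135 kips.
Bearing (1.5 l_c t F_u ≤ 3.0 d t F_u): upper limit = 3.0·1.125·0.25·58 = 48.94 kips.
  Edge l_c = 1.5 − 1.25/2 = 0.875 → r_n = 19.03 kips; interior l_c = 4.125 − 1.25 = 2.875 → r_n = 48.94 kips.
  R_n,bearing = 1·19.03 + 3·48.94 = 165.8 kips → 165.8 / 2 = 82.9 kips.
Bearing governs: 82.9 kips.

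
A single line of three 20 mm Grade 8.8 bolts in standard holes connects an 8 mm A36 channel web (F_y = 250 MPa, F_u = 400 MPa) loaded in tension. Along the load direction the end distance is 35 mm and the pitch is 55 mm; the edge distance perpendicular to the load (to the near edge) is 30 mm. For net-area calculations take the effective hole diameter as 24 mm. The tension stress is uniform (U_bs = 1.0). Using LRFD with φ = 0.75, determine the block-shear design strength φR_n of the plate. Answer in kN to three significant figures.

166 kN

Shear plane L_v = 35 + 2·55 = 145 mm; A_gv = 145 × 8 = 1160 mm².
A_nv = (145 − 2.5·24) × 8 = 680 mm².
A_nt = (30 − 0.5·24) × 8 = 144 mm².
0.6 F_u A_nv = 163.2 kN; 0.6 F_y A_gv = 174 kN → shear rupture governs the shear term.
R_n = 163.2 + 1.0 × 400 × 144 / 1000 = 220.8 kN.
Design strength φR_n = 0.75 × 220.8 = 166 kN.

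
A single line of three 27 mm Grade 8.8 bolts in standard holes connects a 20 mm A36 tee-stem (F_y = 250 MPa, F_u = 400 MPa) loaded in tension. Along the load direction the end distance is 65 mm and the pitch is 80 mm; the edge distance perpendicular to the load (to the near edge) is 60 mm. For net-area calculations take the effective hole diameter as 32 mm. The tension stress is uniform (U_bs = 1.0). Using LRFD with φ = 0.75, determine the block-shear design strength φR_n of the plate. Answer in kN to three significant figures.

Shear plane L_v = 65 + 2·80 = 225 mm; A_gv = 225 × 20 = 4500 mm².
A_nv = (225 − 2.5·32) × 20 = 2900 mm².
A_nt = (60 − 0.5·32) × 20 = 880 mm².
0.6 F_u A_nv = 696 kN; 0.6 F_y A_gv = 675 kN → shear yielding governs the shear term.
R_n = 675 + 1.0 × 400 × 880 / 1000 = 1027 kN.
Design strength φR_n = 0.75 × 1027 = 770 kN.

770 kN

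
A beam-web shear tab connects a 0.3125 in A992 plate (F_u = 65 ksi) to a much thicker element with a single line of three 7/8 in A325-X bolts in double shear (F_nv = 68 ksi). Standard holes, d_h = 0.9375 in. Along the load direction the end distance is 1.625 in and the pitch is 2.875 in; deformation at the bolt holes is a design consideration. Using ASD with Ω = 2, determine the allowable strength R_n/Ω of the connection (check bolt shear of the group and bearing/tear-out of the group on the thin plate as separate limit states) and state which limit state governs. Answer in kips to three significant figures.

56.7 kips (bearing governs)

Bolt shear: A_b = π·0.875²/4 = 0.6013 in²; R_n = 68 × 0.6013 × 3 × 2 = 245.3 kips → 245.3 / 2 = 123 kips.
Bearing (1.2 l_c t F_u ≤ 2.4 d t F_u): upper limit = 2.4·0.875·0.3125·65 = 42.66 kips.
  Edge l_c = 1.625 − 0.9375/2 = 1.156 → r_n = 28.18 kips; interior l_c = 2.875 − 0.9375 = 1.938 → r_n = 42.66 kips.
  R_n,bearing = 1·28.18 + 2·42.66 = 113.5 kips → 113.5 / 2 = 56.7 kips.
Bearing governs: 56.7 kips.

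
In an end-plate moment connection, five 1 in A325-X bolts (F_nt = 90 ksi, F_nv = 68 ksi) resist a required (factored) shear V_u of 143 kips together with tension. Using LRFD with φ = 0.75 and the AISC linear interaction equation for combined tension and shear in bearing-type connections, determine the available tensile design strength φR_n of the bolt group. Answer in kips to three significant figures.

155 kips

A_b = π·1²/4 = 0.7854 in²; f_rv = 143 / (5 × 0.7854) = 36.41 ksi.
F'_nt = 1.3 F_nt − (F_nt / φF_nv) f_rv = 1.3·90 − (90/(0.75·68))·36.41 = 52.74 ksi, capped at F_nt → F'_nt = 52.74 ksi.
R_n = F'_nt · A_b · n = 52.74 × 0.7854 × 5 = 207.1 kips.
Design strength φR_n = 0.75 × 207.1 = 155 kips.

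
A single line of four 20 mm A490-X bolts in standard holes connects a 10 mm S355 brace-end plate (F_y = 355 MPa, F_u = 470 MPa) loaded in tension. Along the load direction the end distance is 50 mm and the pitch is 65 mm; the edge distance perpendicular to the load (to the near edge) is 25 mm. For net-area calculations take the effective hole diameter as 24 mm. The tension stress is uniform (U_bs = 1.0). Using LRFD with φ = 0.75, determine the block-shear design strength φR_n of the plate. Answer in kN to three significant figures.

Shear plane L_v = 50 + 3·65 = 245 mm; A_gv = 245 × 10 = 2450 mm².
A_nv = (245 − 3.5·24) × 10 = 1610 mm².
A_nt = (25 − 0.5·24) × 10 = 130 mm².
0.6 F_u A_nv = 454 kN; 0.6 F_y A_gv = 521.9 kN → shear rupture governs the shear term.
R_n = 454 + 1.0 × 470 × 130 / 1000 = 515.1 kN.
Design strength φR_n = 0.75 × 515.1 = 386 kN.

386 kN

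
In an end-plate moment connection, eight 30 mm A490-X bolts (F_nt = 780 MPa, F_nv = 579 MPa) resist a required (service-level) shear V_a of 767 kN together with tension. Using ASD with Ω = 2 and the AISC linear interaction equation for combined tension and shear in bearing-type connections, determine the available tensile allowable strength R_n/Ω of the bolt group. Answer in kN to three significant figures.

1830 kN

A_b = π·30²/4 = 706.9 mm²; f_rv = 767 × 1000 / (8 × 706.9) = 135.6 MPa.
F'_nt = 1.3 F_nt − (Ω F_nt / F_nv) f_rv = 1.3·780 − (2·780/579)·135.6 = 648.6 MPa, capped at F_nt → F'_nt = 648.6 MPa.
R_n = F'_nt · A_b · n = 648.6 × 706.9 × 8 / 1000 = 3668 kN.
Allowable strength R_n/Ω = 3668 / 2 = 1830 kN.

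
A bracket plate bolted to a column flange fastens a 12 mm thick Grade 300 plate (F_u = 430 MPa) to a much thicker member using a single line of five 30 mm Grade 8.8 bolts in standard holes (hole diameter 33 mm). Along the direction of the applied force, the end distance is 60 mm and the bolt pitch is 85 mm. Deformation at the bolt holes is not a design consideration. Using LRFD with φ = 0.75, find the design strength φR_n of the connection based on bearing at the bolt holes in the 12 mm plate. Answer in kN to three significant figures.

1460 kN

Per bolt r_n = 1.5 l_c t F_u ≤ 3.0 d t F_u; upper limit = 3.0 × 30 × 12 × 430 / 1000 = 464.4 kN.
Edge bolt: l_c = 60 − 33/2 = 43.5 mm → 1.5 × 43.5 × 12 × 430 / 1000 = 336.7 → r_n = 336.7 kN.
Interior bolts: l_c = 85 − 33 = 52 mm → 1.5 × 52 × 12 × 430 / 1000 = 402.5 → r_n = 402.5 kN.
R_n = 1 × 336.7 + 4 × 402.5 = 1947 kN.
Design strength φR_n = 0.75 × 1947 = 1460 kN.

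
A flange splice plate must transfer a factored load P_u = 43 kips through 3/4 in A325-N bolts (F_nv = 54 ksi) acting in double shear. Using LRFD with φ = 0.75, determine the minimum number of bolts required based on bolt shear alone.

2 bolts

A_b = π·0.75²/4 = 0.4418 in².
Per-bolt design strength φR_n = 0.75 × 54 × 0.4418 × 2 = 35.78 kips.
n ≥ 43 / 35.78 = 1.202 → use 2 bolts.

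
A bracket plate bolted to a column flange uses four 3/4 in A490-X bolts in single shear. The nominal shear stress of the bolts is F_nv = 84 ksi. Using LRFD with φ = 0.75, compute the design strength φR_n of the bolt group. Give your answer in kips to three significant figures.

A_b = π × 0.75² / 4 = 0.4418 in².
R_n = F_nv · A_b · n · n_s = 84 × 0.4418 × 4 × 1 = 148.4 kips.
Design strength φR_n = 0.75 × 148.4 = 111 kips.

111 kips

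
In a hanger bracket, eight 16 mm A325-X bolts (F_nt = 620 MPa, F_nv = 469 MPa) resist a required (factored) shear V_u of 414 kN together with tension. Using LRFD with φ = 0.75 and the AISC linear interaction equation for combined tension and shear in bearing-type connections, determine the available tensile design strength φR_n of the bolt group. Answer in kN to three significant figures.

425 kN

A_b = π·16²/4 = 201.1 mm²; f_rv = 414 × 1000 / (8 × 201.1) = 257.4 MPa.
F'_nt = 1.3 F_nt − (F_nt / φF_nv) f_rv = 1.3·620 − (620/(0.75·469))·257.4 = 352.3 MPa, capped at F_nt → F'_nt = 352.3 MPa.
R_n = F'_nt · A_b · n = 352.3 × 201.1 × 8 / 1000 = 566.7 kN.
Design strength φR_n = 0.75 × 566.7 = 425 kN.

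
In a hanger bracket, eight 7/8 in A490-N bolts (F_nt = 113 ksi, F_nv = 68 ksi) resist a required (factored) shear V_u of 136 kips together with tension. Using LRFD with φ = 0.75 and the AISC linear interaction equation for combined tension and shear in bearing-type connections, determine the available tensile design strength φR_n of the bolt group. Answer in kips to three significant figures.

304 kips

A_b = π·0.875²/4 = 0.6013 in²; f_rv = 136 / (8 × 0.6013) = 28.27 ksi.
F'_nt = 1.3 F_nt − (F_nt / φF_nv) f_rv = 1.3·113 − (113/(0.75·68))·28.27 = 84.26 ksi, capped at F_nt → F'_nt = 84.26 ksi.
R_n = F'_nt · A_b · n = 84.26 × 0.6013 × 8 = 405.3 kips.
Design strength φR_n = 0.75 × 405.3 = 304 kips.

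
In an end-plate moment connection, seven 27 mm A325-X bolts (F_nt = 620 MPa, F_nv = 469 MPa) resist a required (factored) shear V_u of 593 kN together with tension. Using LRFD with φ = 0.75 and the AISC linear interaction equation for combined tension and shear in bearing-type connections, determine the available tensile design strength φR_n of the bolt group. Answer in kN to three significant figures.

1640 kN

A_b = π·27²/4 = 572.6 mm²; f_rv = 593 × 1000 / (7 × 572.6) = 148 MPa.
F'_nt = 1.3 F_nt − (F_nt / φF_nv) f_rv = 1.3·620 − (620/(0.75·469))·148 = 545.2 MPa, capped at F_nt → F'_nt = 545.2 MPa.
R_n = F'_nt · A_b · n = 545.2 × 572.6 × 7 / 1000 = 2185 kN.
Design strength φR_n = 0.75 × 2185 = 1640 kN.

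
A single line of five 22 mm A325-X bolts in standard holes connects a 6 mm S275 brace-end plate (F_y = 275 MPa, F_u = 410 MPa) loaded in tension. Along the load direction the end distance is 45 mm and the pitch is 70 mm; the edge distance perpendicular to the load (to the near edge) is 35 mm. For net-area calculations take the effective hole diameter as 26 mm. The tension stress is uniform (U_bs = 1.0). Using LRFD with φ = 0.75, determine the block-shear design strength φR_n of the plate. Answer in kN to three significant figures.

Shear plane L_v = 45 + 4·70 = 325 mm; A_gv = 325 × 6 = 1950 mm².
A_nv = (325 − 4.5·26) × 6 = 1248 mm².
A_nt = (35 − 0.5·26) × 6 = 132 mm².
0.6 F_u A_nv = 307 kN; 0.6 F_y A_gv = 321.8 kN → shear rupture governs the shear term.
R_n = 307 + 1.0 × 410 × 132 / 1000 = 361.1 kN.
Design strength φR_n = 0.75 × 361.1 = 271 kN.

271 kN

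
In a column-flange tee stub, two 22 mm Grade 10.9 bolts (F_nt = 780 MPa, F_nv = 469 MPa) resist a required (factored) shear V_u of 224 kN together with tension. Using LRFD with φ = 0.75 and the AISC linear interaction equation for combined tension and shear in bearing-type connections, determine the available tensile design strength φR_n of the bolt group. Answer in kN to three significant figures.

A_b = π·22²/4 = 380.1 mm²; f_rv = 224 × 1000 / (2 × 380.1) = 294.6 MPa.
F'_nt = 1.3 F_nt − (F_nt / φF_nv) f_rv = 1.3·780 − (780/(0.75·469))·294.6 = 360.7 MPa, capped at F_nt → F'_nt = 360.7 MPa.
R_n = F'_nt · A_b · n = 360.7 × 380.1 × 2 / 1000 = 274.2 kN.
Design strength φR_n = 0.75 × 274.2 = 206 kN.

206 kN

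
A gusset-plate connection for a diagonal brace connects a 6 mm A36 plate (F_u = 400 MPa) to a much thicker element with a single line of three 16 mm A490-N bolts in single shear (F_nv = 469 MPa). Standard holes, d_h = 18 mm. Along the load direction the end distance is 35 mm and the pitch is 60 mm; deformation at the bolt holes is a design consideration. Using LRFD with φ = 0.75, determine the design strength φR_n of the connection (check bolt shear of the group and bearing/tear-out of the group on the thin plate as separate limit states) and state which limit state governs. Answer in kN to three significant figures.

Bolt shear: A_b = π·16²/4 = 201.1 mm²; R_n = 469 × 201.1 × 3 × 1 / 1000 = 282.9 kN → 0.75 × 282.9 = 212 kN.
Bearing (1.2 l_c t F_u ≤ 2.4 d t F_u): upper limit = 2.4·16·6·400 / 1000 = 92.16 kN.
  Edge l_c = 35 − 18/2 = 26 → r_n = 74.88 kN; interior l_c = 60 − 18 = 42 → r_n = 92.16 kN.
  R_n,bearing = 1·74.88 + 2·92.16 = 259.2 kN → 0.75 × 259.2 = 194 kN.
Bearing governs: 194 kN.

194 kN (bearing governs)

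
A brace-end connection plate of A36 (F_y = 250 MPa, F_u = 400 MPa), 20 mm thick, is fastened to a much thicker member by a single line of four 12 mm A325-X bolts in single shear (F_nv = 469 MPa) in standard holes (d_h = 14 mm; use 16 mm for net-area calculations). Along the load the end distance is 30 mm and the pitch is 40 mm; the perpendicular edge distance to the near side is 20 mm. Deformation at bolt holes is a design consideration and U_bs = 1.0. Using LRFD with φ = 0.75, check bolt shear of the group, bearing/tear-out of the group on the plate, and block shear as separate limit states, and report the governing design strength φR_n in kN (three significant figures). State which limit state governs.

Bolt shear: A_b = π·12²/4 = 113.1 mm²; R_n = 469 × 113.1 × 4 × 1 / 1000 = 212.2 kN → 0.75 × 212.2 = 159 kN.
Bearing: edge l_c = 23, r_n = 220.8 kN; interior l_c = 26, r_n = 230.4 kN; R_n = 220.8 + 3·230.4 = 912 kN → 684 kN.
Block shear: A_gv = 3000, A_nv = 1880, A_nt = 240 mm²; R_n = min(0.6F_uA_nv, 0.6F_yA_gv) + U_bs·F_u·A_nt = 546 kN → 410 kN.
Bolt shear governs: 159 kN.

159 kN (bolt shear governs)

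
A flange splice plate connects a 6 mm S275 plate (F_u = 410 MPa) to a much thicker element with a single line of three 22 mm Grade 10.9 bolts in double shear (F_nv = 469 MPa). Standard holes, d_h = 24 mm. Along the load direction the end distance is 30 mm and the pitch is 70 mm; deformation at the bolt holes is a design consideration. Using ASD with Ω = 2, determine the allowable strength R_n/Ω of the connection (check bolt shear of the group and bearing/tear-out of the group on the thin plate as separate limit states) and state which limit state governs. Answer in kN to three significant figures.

156 kN (bearing governs)

Bolt shear: A_b = π·22²/4 = 380.1 mm²; R_n = 469 × 380.1 × 3 × 2 / 1000 = 1070 kN → 1070 / 2 = 535 kN.
Bearing (1.2 l_c t F_u ≤ 2.4 d t F_u): upper limit = 2.4·22·6·410 / 1000 = 129.9 kN.
  Edge l_c = 30 − 24/2 = 18 → r_n = 53.14 kN; interior l_c = 70 − 24 = 46 → r_n = 129.9 kN.
  R_n,bearing = 1·53.14 + 2·129.9 = 312.9 kN → 312.9 / 2 = 156 kN.
Bearing governs: 156 kN.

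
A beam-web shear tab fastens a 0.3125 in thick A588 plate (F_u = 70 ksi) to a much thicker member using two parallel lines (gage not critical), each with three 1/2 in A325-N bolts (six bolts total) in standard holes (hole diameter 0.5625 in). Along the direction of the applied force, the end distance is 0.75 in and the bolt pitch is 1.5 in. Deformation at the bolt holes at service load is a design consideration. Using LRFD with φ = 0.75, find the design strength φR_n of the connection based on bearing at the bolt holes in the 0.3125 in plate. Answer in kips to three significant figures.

92.3 kips

Per bolt r_n = 1.2 l_c t F_u ≤ 2.4 d t F_u; upper limit = 2.4 × 0.5 × 0.3125 × 70 = 26.25 kips.
Edge bolt: l_c = 0.75 − 0.5625/2 = 0.4688 in → 1.2 × 0.4688 × 0.3125 × 70 = 12.3 → r_n = 12.3 kips.
Interior bolts: l_c = 1.5 − 0.5625 = 0.9375 in → 1.2 × 0.9375 × 0.3125 × 70 = 24.61 → r_n = 24.61 kips.
R_n = 2 × 12.3 + 4 × 24.61 = 123 kips.
Design strength φR_n = 0.75 × 123 = 92.3 kips.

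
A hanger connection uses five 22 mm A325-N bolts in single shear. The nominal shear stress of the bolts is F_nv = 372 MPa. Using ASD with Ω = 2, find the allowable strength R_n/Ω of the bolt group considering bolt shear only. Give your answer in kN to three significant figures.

354 kN

A_b = π × 22² / 4 = 380.1 mm².
R_n = F_nv · A_b · n · n_s = 372 × 380.1 × 5 × 1 / 1000 = 707 kN.
Allowable strength R_n/Ω = 707 / 2 = 354 kN.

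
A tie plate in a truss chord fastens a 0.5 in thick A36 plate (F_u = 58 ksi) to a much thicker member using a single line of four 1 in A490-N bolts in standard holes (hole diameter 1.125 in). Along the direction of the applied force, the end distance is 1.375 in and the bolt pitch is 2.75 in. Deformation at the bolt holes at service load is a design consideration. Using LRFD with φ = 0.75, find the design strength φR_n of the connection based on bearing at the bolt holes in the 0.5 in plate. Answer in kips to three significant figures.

148 kips

Per bolt r_n = 1.2 l_c t F_u ≤ 2.4 d t F_u; upper limit = 2.4 × 1 × 0.5 × 58 = 69.6 kips.
Edge bolt: l_c = 1.375 − 1.125/2 = 0.8125 in → 1.2 × 0.8125 × 0.5 × 58 = 28.27 → r_n = 28.27 kips.
Interior bolts: l_c = 2.75 − 1.125 = 1.625 in → 1.2 × 1.625 × 0.5 × 58 = 56.55 → r_n = 56.55 kips.
R_n = 1 × 28.27 + 3 × 56.55 = 197.9 kips.
Design strength φR_n = 0.75 × 197.9 = 148 kips.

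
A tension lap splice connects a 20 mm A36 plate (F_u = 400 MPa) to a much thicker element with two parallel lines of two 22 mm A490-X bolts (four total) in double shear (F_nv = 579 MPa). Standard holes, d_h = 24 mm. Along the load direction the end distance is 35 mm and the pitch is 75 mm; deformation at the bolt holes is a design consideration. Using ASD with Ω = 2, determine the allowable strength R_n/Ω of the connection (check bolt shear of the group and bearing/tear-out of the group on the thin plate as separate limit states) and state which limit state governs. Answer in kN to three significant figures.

643 kN (bearing governs)

Bolt shear: A_b = π·22²/4 = 380.1 mm²; R_n = 579 × 380.1 × 4 × 2 / 1000 = 1761 kN → 1761 / 2 = 880 kN.
Bearing (1.2 l_c t F_u ≤ 2.4 d t F_u): upper limit = 2.4·22·20·400 / 1000 = 422.4 kN.
  Edge l_c = 35 − 24/2 = 23 → r_n = 220.8 kN; interior l_c = 75 − 24 = 51 → r_n = 422.4 kN.
  R_n,bearing = 2·220.8 + 2·422.4 = 1286 kN → 1286 / 2 = 643 kN.
Bearing governs: 643 kN.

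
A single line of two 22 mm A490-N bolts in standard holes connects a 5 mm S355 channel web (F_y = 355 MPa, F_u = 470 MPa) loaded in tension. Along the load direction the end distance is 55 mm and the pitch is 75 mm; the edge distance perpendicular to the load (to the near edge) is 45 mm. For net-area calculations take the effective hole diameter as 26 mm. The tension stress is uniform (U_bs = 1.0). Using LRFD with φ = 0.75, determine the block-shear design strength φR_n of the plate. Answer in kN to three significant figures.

153 kN

Shear plane L_v = 55 + 1·75 = 130 mm; A_gv = 130 × 5 = 650 mm².
A_nv = (130 − 1.5·26) × 5 = 455 mm².
A_nt = (45 − 0.5·26) × 5 = 160 mm².
0.6 F_u A_nv = 128.3 kN; 0.6 F_y A_gv = 138.5 kN → shear rupture governs the shear term.
R_n = 128.3 + 1.0 × 470 × 160 / 1000 = 203.5 kN.
Design strength φR_n = 0.75 × 203.5 = 153 kN.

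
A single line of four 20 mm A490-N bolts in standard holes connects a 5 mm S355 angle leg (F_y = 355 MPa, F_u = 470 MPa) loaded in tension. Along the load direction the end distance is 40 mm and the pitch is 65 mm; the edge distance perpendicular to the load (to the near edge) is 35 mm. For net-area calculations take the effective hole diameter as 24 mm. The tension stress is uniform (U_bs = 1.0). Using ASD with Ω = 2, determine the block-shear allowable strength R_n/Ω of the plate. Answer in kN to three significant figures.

133 kN

Shear plane L_v = 40 + 3·65 = 235 mm; A_gv = 235 × 5 = 1175 mm².
A_nv = (235 − 3.5·24) × 5 = 755 mm².
A_nt = (35 − 0.5·24) × 5 = 115 mm².
0.6 F_u A_nv = 212.9 kN; 0.6 F_y A_gv = 250.3 kN → shear rupture governs the shear term.
R_n = 212.9 + 1.0 × 470 × 115 / 1000 = 267 kN.
Allowable strength R_n/Ω = 267 / 2 = 133 kN.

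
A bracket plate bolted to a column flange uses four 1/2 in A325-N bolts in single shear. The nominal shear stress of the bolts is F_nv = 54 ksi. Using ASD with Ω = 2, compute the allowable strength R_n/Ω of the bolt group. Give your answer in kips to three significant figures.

21.2 kips

A_b = π × 0.5² / 4 = 0.1963 in².
R_n = F_nv · A_b · n · n_s = 54 × 0.1963 × 4 × 1 = 42.41 kips.
Allowable strength R_n/Ω = 42.41 / 2 = 21.2 kips.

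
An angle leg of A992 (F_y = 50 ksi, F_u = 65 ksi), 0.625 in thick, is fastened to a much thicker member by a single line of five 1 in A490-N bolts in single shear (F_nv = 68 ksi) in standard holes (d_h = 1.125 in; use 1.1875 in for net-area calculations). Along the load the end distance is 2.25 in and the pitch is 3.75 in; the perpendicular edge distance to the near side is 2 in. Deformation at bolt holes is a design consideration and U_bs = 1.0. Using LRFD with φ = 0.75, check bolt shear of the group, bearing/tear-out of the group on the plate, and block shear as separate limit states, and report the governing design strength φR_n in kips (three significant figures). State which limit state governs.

200 kips (bolt shear governs)

Bolt shear: A_b = π·1²/4 = 0.7854 in²; R_n = 68 × 0.7854 × 5 × 1 = 267 kips → 0.75 × 267 = 200 kips.
Bearing: edge l_c = 1.688, r_n = 82.27 kips; interior l_c = 2.625, r_n = 97.5 kips; R_n = 82.27 + 4·97.5 = 472.3 kips → 354 kips.
Block shear: A_gv = 10.78, A_nv = 7.441, A_nt = 0.8789 in²; R_n = min(0.6F_uA_nv, 0.6F_yA_gv) + U_bs·F_u·A_nt = 347.3 kips → 261 kips.
Bolt shear governs: 200 kips.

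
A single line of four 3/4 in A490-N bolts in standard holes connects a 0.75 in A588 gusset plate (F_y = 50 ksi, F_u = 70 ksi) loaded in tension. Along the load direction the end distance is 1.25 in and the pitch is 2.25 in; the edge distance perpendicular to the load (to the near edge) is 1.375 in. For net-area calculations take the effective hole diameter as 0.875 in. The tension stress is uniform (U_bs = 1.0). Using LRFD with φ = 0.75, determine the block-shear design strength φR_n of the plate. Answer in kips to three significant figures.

154 kips

Shear plane L_v = 1.25 + 3·2.25 = 8 in; A_gv = 8 × 0.75 = 6 in².
A_nv = (8 − 3.5·0.875) × 0.75 = 3.703 in².
A_nt = (1.375 − 0.5·0.875) × 0.75 = 0.7031 in².
0.6 F_u A_nv = 155.5 kips; 0.6 F_y A_gv = 180 kips → shear rupture governs the shear term.
R_n = 155.5 + 1.0 × 70 × 0.7031 = 204.8 kips.
Design strength φR_n = 0.75 × 204.8 = 154 kips.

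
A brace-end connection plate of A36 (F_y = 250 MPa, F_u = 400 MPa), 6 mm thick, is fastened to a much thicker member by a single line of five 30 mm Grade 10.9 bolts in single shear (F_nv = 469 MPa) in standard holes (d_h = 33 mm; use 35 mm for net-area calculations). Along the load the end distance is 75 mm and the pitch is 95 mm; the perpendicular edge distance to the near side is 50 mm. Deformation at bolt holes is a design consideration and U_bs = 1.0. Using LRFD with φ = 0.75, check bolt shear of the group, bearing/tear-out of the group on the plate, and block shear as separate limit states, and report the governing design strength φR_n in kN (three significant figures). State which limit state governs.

366 kN (block shear governs)

Bolt shear: A_b = π·30²/4 = 706.9 mm²; R_n = 469 × 706.9 × 5 × 1 / 1000 = 1658 kN → 0.75 × 1658 = 1240 kN.
Bearing: edge l_c = 58.5, r_n = 168.5 kN; interior l_c = 62, r_n = 172.8 kN; R_n = 168.5 + 4·172.8 = 859.7 kN → 645 kN.
Block shear: A_gv = 2730, A_nv = 1785, A_nt = 195 mm²; R_n = min(0.6F_uA_nv, 0.6F_yA_gv) + U_bs·F_u·A_nt = 487.5 kN → 366 kN.
Block shear governs: 366 kN.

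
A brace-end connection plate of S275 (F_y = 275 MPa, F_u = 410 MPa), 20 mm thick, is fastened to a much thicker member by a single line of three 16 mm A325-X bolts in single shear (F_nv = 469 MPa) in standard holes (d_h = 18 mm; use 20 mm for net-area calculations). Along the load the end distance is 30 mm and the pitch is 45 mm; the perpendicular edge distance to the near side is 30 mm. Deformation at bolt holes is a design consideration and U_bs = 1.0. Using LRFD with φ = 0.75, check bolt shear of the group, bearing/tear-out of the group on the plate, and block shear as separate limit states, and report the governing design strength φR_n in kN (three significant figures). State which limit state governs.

Bolt shear: A_b = π·16²/4 = 201.1 mm²; R_n = 469 × 201.1 × 3 × 1 / 1000 = 282.9 kN → 0.75 × 282.9 = 212 kN.
Bearing: edge l_c = 21, r_n = 206.6 kN; interior l_c = 27, r_n = 265.7 kN; R_n = 206.6 + 2·265.7 = 738 kN → 554 kN.
Block shear: A_gv = 2400, A_nv = 1400, A_nt = 400 mm²; R_n = min(0.6F_uA_nv, 0.6F_yA_gv) + U_bs·F_u·A_nt = 508.4 kN → 381 kN.
Bolt shear governs: 212 kN.

212 kN (bolt shear governs)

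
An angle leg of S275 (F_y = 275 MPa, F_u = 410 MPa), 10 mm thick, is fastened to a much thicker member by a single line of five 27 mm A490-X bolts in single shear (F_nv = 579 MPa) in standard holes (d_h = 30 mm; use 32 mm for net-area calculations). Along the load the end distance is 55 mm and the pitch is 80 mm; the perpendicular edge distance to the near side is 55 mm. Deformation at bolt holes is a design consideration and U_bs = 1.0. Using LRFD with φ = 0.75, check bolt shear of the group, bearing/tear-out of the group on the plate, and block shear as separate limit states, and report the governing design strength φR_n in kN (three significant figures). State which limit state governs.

Bolt shear: A_b = π·27²/4 = 572.6 mm²; R_n = 579 × 572.6 × 5 × 1 / 1000 = 1658 kN → 0.75 × 1658 = 1240 kN.
Bearing: edge l_c = 40, r_n = 196.8 kN; interior l_c = 50, r_n = 246 kN; R_n = 196.8 + 4·246 = 1181 kN → 886 kN.
Block shear: A_gv = 3750, A_nv = 2310, A_nt = 390 mm²; R_n = min(0.6F_uA_nv, 0.6F_yA_gv) + U_bs·F_u·A_nt = 728.2 kN → 546 kN.
Block shear governs: 546 kN.

546 kN (block shear governs)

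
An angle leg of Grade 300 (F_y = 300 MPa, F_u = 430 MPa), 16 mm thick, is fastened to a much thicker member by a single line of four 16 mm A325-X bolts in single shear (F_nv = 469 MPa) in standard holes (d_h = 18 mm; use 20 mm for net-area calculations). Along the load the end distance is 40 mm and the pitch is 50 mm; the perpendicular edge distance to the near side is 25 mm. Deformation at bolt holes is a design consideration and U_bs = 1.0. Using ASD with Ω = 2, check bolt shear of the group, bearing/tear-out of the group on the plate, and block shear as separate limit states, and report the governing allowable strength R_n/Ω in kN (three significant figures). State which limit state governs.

Bolt shear: A_b = π·16²/4 = 201.1 mm²; R_n = 469 × 201.1 × 4 × 1 / 1000 = 377.2 kN → 377.2 / 2 = 189 kN.
Bearing: edge l_c = 31, r_n = 255.9 kN; interior l_c = 32, r_n = 264.2 kN; R_n = 255.9 + 3·264.2 = 1049 kN → 524 kN.
Block shear: A_gv = 3040, A_nv = 1920, A_nt = 240 mm²; R_n = min(0.6F_uA_nv, 0.6F_yA_gv) + U_bs·F_u·A_nt = 598.6 kN → 299 kN.
Bolt shear governs: 189 kN.

189 kN (bolt shear governs)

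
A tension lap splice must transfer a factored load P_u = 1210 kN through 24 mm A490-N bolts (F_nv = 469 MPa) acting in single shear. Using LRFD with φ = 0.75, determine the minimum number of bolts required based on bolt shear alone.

A_b = π·24²/4 = 452.4 mm².
Per-bolt design strength φR_n = 0.75 × 469 × 452.4 × 1 / 1000 = 159.1 kN.
n ≥ 1210 / 159.1 = 7.604 → use 8 bolts.

8 bolts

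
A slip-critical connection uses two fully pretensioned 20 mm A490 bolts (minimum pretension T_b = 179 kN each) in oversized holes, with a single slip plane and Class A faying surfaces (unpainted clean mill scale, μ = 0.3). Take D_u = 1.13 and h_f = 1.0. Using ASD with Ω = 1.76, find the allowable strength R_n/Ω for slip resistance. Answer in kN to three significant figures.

R_n = μ · D_u · h_f · T_b · n_s · n_b = 0.3 × 1.13 × 1.0 × 179 × 1 × 2 = 121.4 kN.
Allowable strength R_n/Ω = 121.4 / 1.76 = 69 kN.

69 kN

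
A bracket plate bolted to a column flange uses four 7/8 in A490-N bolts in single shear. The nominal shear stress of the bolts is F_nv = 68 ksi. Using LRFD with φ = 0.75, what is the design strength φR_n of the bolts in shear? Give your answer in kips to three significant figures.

123 kips

A_b = π × 0.875² / 4 = 0.6013 in².
R_n = F_nv · A_b · n · n_s = 68 × 0.6013 × 4 × 1 = 163.6 kips.
Design strength φR_n = 0.75 × 163.6 = 123 kips.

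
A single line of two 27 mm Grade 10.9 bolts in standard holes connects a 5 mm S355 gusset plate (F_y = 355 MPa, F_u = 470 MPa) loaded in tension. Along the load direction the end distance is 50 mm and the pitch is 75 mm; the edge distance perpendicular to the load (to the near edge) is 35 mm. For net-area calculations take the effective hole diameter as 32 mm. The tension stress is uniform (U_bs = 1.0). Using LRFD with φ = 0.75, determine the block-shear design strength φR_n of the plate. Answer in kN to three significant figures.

Shear plane L_v = 50 + 1·75 = 125 mm; A_gv = 125 × 5 = 625 mm².
A_nv = (125 − 1.5·32) × 5 = 385 mm².
A_nt = (35 − 0.5·32) × 5 = 95 mm².
0.6 F_u A_nv = 108.6 kN; 0.6 F_y A_gv = 133.1 kN → shear rupture governs the shear term.
R_n = 108.6 + 1.0 × 470 × 95 / 1000 = 153.2 kN.
Design strength φR_n = 0.75 × 153.2 = 115 kN.

115 kN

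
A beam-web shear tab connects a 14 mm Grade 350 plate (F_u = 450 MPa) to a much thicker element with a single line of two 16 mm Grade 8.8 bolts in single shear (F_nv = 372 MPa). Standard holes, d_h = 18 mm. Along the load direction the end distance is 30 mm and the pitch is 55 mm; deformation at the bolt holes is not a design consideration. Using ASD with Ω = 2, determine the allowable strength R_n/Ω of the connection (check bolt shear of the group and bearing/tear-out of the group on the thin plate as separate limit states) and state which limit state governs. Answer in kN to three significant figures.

74.8 kN (bolt shear governs)

Bolt shear: A_b = π·16²/4 = 201.1 mm²; R_n = 372 × 201.1 × 2 × 1 / 1000 = 149.6 kN → 149.6 / 2 = 74.8 kN.
Bearing (1.5 l_c t F_u ≤ 3.0 d t F_u): upper limit = 3.0·16·14·450 / 1000 = 302.4 kN.
  Edge l_c = 30 − 18/2 = 21 → r_n = 198.5 kN; interior l_c = 55 − 18 = 37 → r_n = 302.4 kN.
  R_n,bearing = 1·198.5 + 1·302.4 = 500.9 kN → 500.9 / 2 = 250 kN.
Bolt shear governs: 74.8 kN.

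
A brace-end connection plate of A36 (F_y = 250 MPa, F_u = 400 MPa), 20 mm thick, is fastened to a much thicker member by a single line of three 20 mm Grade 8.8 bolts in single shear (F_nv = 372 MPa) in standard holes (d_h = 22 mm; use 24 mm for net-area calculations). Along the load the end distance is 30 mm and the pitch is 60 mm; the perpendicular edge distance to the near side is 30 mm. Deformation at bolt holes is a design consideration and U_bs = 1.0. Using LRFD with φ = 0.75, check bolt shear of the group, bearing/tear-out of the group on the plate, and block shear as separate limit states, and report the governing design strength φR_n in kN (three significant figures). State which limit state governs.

Bolt shear: A_b = π·20²/4 = 314.2 mm²; R_n = 372 × 314.2 × 3 × 1 / 1000 = 350.6 kN → 0.75 × 350.6 = 263 kN.
Bearing: edge l_c = 19, r_n = 182.4 kN; interior l_c = 38, r_n = 364.8 kN; R_n = 182.4 + 2·364.8 = 912 kN → 684 kN.
Block shear: A_gv = 3000, A_nv = 1800, A_nt = 360 mm²; R_n = min(0.6F_uA_nv, 0.6F_yA_gv) + U_bs·F_u·A_nt = 576 kN → 432 kN.
Bolt shear governs: 263 kN.

263 kN (bolt shear governs)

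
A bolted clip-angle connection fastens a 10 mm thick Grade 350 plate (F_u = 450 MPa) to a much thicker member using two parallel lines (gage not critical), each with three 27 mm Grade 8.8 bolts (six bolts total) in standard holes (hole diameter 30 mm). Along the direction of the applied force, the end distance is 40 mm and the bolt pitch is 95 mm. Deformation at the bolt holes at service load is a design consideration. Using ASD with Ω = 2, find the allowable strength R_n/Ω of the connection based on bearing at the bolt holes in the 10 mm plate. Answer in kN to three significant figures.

Per bolt r_n = 1.2 l_c t F_u ≤ 2.4 d t F_u; upper limit = 2.4 × 27 × 10 × 450 / 1000 = 291.6 kN.
Edge bolt: l_c = 40 − 30/2 = 25 mm → 1.2 × 25 × 10 × 450 / 1000 = 135 → r_n = 135 kN.
Interior bolts: l_c = 95 − 30 = 65 mm → 1.2 × 65 × 10 × 450 / 1000 = 351 → r_n = 291.6 kN.
R_n = 2 × 135 + 4 × 291.6 = 1436 kN.
Allowable strength R_n/Ω = 1436 / 2 = 718 kN.

718 kN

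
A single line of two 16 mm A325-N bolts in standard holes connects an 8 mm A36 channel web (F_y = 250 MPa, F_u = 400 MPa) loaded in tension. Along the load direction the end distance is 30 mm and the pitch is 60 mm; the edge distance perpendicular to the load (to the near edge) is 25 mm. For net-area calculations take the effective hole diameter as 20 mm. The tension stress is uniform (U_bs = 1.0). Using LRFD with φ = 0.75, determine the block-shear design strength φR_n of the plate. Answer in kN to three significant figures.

117 kN

Shear plane L_v = 30 + 1·60 = 90 mm; A_gv = 90 × 8 = 720 mm².
A_nv = (90 − 1.5·20) × 8 = 480 mm².
A_nt = (25 − 0.5·20) × 8 = 120 mm².
0.6 F_u A_nv = 115.2 kN; 0.6 F_y A_gv = 108 kN → shear yielding governs the shear term.
R_n = 108 + 1.0 × 400 × 120 / 1000 = 156 kN.
Design strength φR_n = 0.75 × 156 = 117 kN.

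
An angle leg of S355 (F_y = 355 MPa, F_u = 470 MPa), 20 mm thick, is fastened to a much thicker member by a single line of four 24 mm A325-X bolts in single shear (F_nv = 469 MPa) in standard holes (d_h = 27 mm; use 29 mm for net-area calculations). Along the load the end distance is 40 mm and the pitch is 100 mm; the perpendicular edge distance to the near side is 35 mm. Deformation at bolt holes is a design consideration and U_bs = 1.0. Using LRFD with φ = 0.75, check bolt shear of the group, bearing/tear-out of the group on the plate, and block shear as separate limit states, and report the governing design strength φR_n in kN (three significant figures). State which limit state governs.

637 kN (bolt shear governs)

Bolt shear: A_b = π·24²/4 = 452.4 mm²; R_n = 469 × 452.4 × 4 × 1 / 1000 = 848.7 kN → 0.75 × 848.7 = 637 kN.
Bearing: edge l_c = 26.5, r_n = 298.9 kN; interior l_c = 73, r_n = 541.4 kN; R_n = 298.9 + 3·541.4 = 1923 kN → 1440 kN.
Block shear: A_gv = 6800, A_nv = 4770, A_nt = 410 mm²; R_n = min(0.6F_uA_nv, 0.6F_yA_gv) + U_bs·F_u·A_nt = 1538 kN → 1150 kN.
Bolt shear governs: 637 kN.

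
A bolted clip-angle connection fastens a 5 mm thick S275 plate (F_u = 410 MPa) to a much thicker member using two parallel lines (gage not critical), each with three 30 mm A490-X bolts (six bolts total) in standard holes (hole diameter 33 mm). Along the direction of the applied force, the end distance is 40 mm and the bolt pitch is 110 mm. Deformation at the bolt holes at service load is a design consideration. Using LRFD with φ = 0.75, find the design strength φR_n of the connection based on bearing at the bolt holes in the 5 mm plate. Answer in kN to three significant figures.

530 kN

Per bolt r_n = 1.2 l_c t F_u ≤ 2.4 d t F_u; upper limit = 2.4 × 30 × 5 × 410 / 1000 = 147.6 kN.
Edge bolt: l_c = 40 − 33/2 = 23.5 mm → 1.2 × 23.5 × 5 × 410 / 1000 = 57.81 → r_n = 57.81 kN.
Interior bolts: l_c = 110 − 33 = 77 mm → 1.2 × 77 × 5 × 410 / 1000 = 189.4 → r_n = 147.6 kN.
R_n = 2 × 57.81 + 4 × 147.6 = 706 kN.
Design strength φR_n = 0.75 × 706 = 530 kN.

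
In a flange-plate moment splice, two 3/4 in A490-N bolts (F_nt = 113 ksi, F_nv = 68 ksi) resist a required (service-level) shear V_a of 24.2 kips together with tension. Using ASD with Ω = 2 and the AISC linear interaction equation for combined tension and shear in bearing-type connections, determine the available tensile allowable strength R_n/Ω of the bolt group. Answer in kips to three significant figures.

24.7 kips

A_b = π·0.75²/4 = 0.4418 in²; f_rv = 24.2 / (2 × 0.4418) = 27.39 ksi.
F'_nt = 1.3 F_nt − (Ω F_nt / F_nv) f_rv = 1.3·113 − (2·113/68)·27.39 = 55.87 ksi, capped at F_nt → F'_nt = 55.87 ksi.
R_n = F'_nt · A_b · n = 55.87 × 0.4418 × 2 = 49.37 kips.
Allowable strength R_n/Ω = 49.37 / 2 = 24.7 kips.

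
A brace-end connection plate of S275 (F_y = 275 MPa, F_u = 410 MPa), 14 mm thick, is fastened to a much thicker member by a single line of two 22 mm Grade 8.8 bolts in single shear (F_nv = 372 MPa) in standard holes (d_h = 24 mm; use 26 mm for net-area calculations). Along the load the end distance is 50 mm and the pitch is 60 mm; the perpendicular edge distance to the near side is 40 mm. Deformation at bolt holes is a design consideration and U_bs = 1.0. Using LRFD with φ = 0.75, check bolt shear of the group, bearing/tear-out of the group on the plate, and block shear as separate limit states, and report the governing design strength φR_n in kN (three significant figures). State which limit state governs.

212 kN (bolt shear governs)

Bolt shear: A_b = π·22²/4 = 380.1 mm²; R_n = 372 × 380.1 × 2 × 1 / 1000 = 282.8 kN → 0.75 × 282.8 = 212 kN.
Bearing: edge l_c = 38, r_n = 261.7 kN; interior l_c = 36, r_n = 248 kN; R_n = 261.7 + 1·248 = 509.7 kN → 382 kN.
Block shear: A_gv = 1540, A_nv = 994, A_nt = 378 mm²; R_n = min(0.6F_uA_nv, 0.6F_yA_gv) + U_bs·F_u·A_nt = 399.5 kN → 300 kN.
Bolt shear governs: 212 kN.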